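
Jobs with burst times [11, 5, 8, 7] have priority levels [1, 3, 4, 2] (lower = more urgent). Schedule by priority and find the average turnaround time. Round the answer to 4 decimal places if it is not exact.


Sort by priority (ascending = highest first):
Order: [(1, 11), (2, 7), (3, 5), (4, 8)]
Completion times:
  Priority 1, burst=11, C=11
  Priority 2, burst=7, C=18
  Priority 3, burst=5, C=23
  Priority 4, burst=8, C=31
Average turnaround = 83/4 = 20.75

20.75


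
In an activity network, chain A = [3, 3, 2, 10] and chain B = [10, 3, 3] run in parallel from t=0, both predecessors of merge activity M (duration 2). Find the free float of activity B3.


ES(B3) = sum of predecessors on chain B = 13
EF(B3) = ES + duration = 13 + 3 = 16
Successor of B3 is M. ES(M) = max(sum(A), sum(B)) = max(18, 16) = 18
Free float = ES(successor) - EF(current) = 18 - 16 = 2

2


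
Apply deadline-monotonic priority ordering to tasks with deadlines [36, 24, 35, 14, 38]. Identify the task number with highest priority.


Sort tasks by relative deadline (ascending):
  Task 4: deadline = 14
  Task 2: deadline = 24
  Task 3: deadline = 35
  Task 1: deadline = 36
  Task 5: deadline = 38
Priority order (highest first): [4, 2, 3, 1, 5]
Highest priority task = 4

4


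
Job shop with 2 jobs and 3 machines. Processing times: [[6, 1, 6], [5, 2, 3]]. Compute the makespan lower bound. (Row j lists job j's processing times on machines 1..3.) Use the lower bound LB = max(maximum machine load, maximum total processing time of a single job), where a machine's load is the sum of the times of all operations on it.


Machine loads:
  Machine 1: 6 + 5 = 11
  Machine 2: 1 + 2 = 3
  Machine 3: 6 + 3 = 9
Max machine load = 11
Job totals:
  Job 1: 13
  Job 2: 10
Max job total = 13
Lower bound = max(11, 13) = 13

13


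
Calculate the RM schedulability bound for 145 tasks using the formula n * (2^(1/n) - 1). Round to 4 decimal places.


Compute 2^(1/145) = 1.0047917694
Subtract 1: 1.0047917694 - 1 = 0.0047917694
Multiply by n: 145 * 0.0047917694 = 0.6948065630
Round to 4 dp: 0.6948

0.6948


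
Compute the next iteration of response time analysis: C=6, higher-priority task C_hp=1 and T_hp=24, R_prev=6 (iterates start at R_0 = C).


R_next = C + ceil(R_prev / T_hp) * C_hp
ceil(6 / 24) = ceil(0.25) = 1
Interference = 1 * 1 = 1
R_next = 6 + 1 = 7

7


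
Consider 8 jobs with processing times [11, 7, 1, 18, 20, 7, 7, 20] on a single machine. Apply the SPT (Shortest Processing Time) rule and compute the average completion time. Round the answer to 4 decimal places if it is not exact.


Sort jobs by processing time (SPT order): [1, 7, 7, 7, 11, 18, 20, 20]
Compute completion times sequentially:
  Job 1: processing = 1, completes at 1
  Job 2: processing = 7, completes at 8
  Job 3: processing = 7, completes at 15
  Job 4: processing = 7, completes at 22
  Job 5: processing = 11, completes at 33
  Job 6: processing = 18, completes at 51
  Job 7: processing = 20, completes at 71
  Job 8: processing = 20, completes at 91
Sum of completion times = 292
Average completion time = 292/8 = 36.5

36.5


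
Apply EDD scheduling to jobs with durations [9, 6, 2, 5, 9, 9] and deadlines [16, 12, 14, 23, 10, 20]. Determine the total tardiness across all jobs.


Sort by due date (EDD order): [(9, 10), (6, 12), (2, 14), (9, 16), (9, 20), (5, 23)]
Compute completion times and tardiness:
  Job 1: p=9, d=10, C=9, tardiness=max(0,9-10)=0
  Job 2: p=6, d=12, C=15, tardiness=max(0,15-12)=3
  Job 3: p=2, d=14, C=17, tardiness=max(0,17-14)=3
  Job 4: p=9, d=16, C=26, tardiness=max(0,26-16)=10
  Job 5: p=9, d=20, C=35, tardiness=max(0,35-20)=15
  Job 6: p=5, d=23, C=40, tardiness=max(0,40-23)=17
Total tardiness = 48

48


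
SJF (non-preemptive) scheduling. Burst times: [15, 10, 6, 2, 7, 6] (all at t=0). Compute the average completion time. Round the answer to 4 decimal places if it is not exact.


SJF order (ascending): [2, 6, 6, 7, 10, 15]
Completion times:
  Job 1: burst=2, C=2
  Job 2: burst=6, C=8
  Job 3: burst=6, C=14
  Job 4: burst=7, C=21
  Job 5: burst=10, C=31
  Job 6: burst=15, C=46
Average completion = 122/6 = 20.3333

20.3333


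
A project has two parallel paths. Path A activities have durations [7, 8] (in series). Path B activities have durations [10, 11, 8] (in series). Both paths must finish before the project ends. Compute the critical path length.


Path A total = 7 + 8 = 15
Path B total = 10 + 11 + 8 = 29
Critical path = longest path = max(15, 29) = 29

29


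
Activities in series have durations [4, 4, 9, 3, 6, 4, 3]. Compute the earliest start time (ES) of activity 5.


Activity 5 starts after activities 1 through 4 complete.
Predecessor durations: [4, 4, 9, 3]
ES = 4 + 4 + 9 + 3 = 20

20


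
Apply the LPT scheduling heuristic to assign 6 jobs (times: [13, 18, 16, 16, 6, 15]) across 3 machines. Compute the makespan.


Sort jobs in decreasing order (LPT): [18, 16, 16, 15, 13, 6]
Assign each job to the least loaded machine:
  Machine 1: jobs [18, 6], load = 24
  Machine 2: jobs [16, 15], load = 31
  Machine 3: jobs [16, 13], load = 29
Makespan = max load = 31

31


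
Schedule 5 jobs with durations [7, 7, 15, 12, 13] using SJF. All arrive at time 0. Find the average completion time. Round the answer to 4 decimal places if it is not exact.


SJF order (ascending): [7, 7, 12, 13, 15]
Completion times:
  Job 1: burst=7, C=7
  Job 2: burst=7, C=14
  Job 3: burst=12, C=26
  Job 4: burst=13, C=39
  Job 5: burst=15, C=54
Average completion = 140/5 = 28.0

28.0


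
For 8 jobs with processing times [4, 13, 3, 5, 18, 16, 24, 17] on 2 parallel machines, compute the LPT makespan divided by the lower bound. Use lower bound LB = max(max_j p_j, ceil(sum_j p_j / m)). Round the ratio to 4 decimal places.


LPT order: [24, 18, 17, 16, 13, 5, 4, 3]
Machine loads after assignment: [49, 51]
LPT makespan = 51
Lower bound = max(max_job, ceil(total/2)) = max(24, 50) = 50
Ratio = 51 / 50 = 1.02

1.02


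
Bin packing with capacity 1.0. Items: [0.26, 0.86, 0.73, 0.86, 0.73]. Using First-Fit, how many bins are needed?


Place items sequentially using First-Fit:
  Item 0.26 -> new Bin 1
  Item 0.86 -> new Bin 2
  Item 0.73 -> Bin 1 (now 0.99)
  Item 0.86 -> new Bin 3
  Item 0.73 -> new Bin 4
Total bins used = 4

4


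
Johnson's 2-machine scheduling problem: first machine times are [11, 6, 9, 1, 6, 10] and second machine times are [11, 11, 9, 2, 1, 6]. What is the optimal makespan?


Apply Johnson's rule:
  Group 1 (a <= b): [(4, 1, 2), (2, 6, 11), (3, 9, 9), (1, 11, 11)]
  Group 2 (a > b): [(6, 10, 6), (5, 6, 1)]
Optimal job order: [4, 2, 3, 1, 6, 5]
Schedule:
  Job 4: M1 done at 1, M2 done at 3
  Job 2: M1 done at 7, M2 done at 18
  Job 3: M1 done at 16, M2 done at 27
  Job 1: M1 done at 27, M2 done at 38
  Job 6: M1 done at 37, M2 done at 44
  Job 5: M1 done at 43, M2 done at 45
Makespan = 45

45


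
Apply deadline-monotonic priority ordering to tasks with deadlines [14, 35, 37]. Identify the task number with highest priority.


Sort tasks by relative deadline (ascending):
  Task 1: deadline = 14
  Task 2: deadline = 35
  Task 3: deadline = 37
Priority order (highest first): [1, 2, 3]
Highest priority task = 1

1


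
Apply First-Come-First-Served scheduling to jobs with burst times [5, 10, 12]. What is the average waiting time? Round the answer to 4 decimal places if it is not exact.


FCFS order (as given): [5, 10, 12]
Waiting times:
  Job 1: wait = 0
  Job 2: wait = 5
  Job 3: wait = 15
Sum of waiting times = 20
Average waiting time = 20/3 = 6.6667

6.6667


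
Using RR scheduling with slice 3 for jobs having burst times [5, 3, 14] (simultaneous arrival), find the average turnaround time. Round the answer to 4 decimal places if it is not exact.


Time quantum = 3
Execution trace:
  J1 runs 3 units, time = 3
  J2 runs 3 units, time = 6
  J3 runs 3 units, time = 9
  J1 runs 2 units, time = 11
  J3 runs 3 units, time = 14
  J3 runs 3 units, time = 17
  J3 runs 3 units, time = 20
  J3 runs 2 units, time = 22
Finish times: [11, 6, 22]
Average turnaround = 39/3 = 13.0

13.0


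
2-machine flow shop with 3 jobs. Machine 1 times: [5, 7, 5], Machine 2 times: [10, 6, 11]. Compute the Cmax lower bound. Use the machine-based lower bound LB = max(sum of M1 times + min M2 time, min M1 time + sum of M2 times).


LB1 = sum(M1 times) + min(M2 times) = 17 + 6 = 23
LB2 = min(M1 times) + sum(M2 times) = 5 + 27 = 32
Lower bound = max(LB1, LB2) = max(23, 32) = 32

32


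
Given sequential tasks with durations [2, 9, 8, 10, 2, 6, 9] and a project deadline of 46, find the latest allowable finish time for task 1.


LF(activity 1) = deadline - sum of successor durations
Successors: activities 2 through 7 with durations [9, 8, 10, 2, 6, 9]
Sum of successor durations = 44
LF = 46 - 44 = 2

2


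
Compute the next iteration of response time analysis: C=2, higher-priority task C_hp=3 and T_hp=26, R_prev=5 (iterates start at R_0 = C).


R_next = C + ceil(R_prev / T_hp) * C_hp
ceil(5 / 26) = ceil(0.1923) = 1
Interference = 1 * 3 = 3
R_next = 2 + 3 = 5
R_next = R_prev, so the iteration has converged (response time = 5).

5


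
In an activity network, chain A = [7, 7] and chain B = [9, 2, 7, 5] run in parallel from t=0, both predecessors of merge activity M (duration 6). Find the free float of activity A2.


ES(A2) = sum of predecessors on chain A = 7
EF(A2) = ES + duration = 7 + 7 = 14
Successor of A2 is M. ES(M) = max(sum(A), sum(B)) = max(14, 23) = 23
Free float = ES(successor) - EF(current) = 23 - 14 = 9

9


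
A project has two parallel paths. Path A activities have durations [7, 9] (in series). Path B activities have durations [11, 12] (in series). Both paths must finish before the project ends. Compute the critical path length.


Path A total = 7 + 9 = 16
Path B total = 11 + 12 = 23
Critical path = longest path = max(16, 23) = 23

23


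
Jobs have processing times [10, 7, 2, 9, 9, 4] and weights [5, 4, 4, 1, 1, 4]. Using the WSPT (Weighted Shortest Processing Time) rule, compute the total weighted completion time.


Compute p/w ratios and sort ascending (WSPT): [(2, 4), (4, 4), (7, 4), (10, 5), (9, 1), (9, 1)]
Compute weighted completion times:
  Job (p=2,w=4): C=2, w*C=4*2=8
  Job (p=4,w=4): C=6, w*C=4*6=24
  Job (p=7,w=4): C=13, w*C=4*13=52
  Job (p=10,w=5): C=23, w*C=5*23=115
  Job (p=9,w=1): C=32, w*C=1*32=32
  Job (p=9,w=1): C=41, w*C=1*41=41
Total weighted completion time = 272

272


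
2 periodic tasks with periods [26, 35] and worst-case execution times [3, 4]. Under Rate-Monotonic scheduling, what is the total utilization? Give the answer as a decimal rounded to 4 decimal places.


Compute individual utilizations (exact fractions):
  Task 1: C/T = 3/26 (approx. 0.1154)
  Task 2: C/T = 4/35 (approx. 0.1143)
Total utilization U = 3/26 + 4/35 = 209/910
Rounded to 4 decimal places: U = 0.2297
RM (Liu & Layland) bound for 2 tasks = 0.828427; compare with U = 209/910 (approx. 0.229670)
U <= bound, so schedulable by RM sufficient condition.

0.2297


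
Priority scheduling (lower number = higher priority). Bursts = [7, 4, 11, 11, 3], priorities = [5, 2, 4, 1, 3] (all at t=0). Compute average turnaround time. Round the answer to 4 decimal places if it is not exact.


Sort by priority (ascending = highest first):
Order: [(1, 11), (2, 4), (3, 3), (4, 11), (5, 7)]
Completion times:
  Priority 1, burst=11, C=11
  Priority 2, burst=4, C=15
  Priority 3, burst=3, C=18
  Priority 4, burst=11, C=29
  Priority 5, burst=7, C=36
Average turnaround = 109/5 = 21.8

21.8


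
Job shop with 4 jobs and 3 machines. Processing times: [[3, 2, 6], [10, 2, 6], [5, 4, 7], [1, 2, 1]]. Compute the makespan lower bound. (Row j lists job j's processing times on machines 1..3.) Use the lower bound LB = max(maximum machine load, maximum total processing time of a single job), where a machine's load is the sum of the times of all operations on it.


Machine loads:
  Machine 1: 3 + 10 + 5 + 1 = 19
  Machine 2: 2 + 2 + 4 + 2 = 10
  Machine 3: 6 + 6 + 7 + 1 = 20
Max machine load = 20
Job totals:
  Job 1: 11
  Job 2: 18
  Job 3: 16
  Job 4: 4
Max job total = 18
Lower bound = max(20, 18) = 20

20


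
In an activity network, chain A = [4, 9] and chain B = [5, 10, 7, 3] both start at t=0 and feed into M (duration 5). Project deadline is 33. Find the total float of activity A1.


Forward pass: ES(A1) = sum of predecessors on chain A = 0
EF = ES + duration = 0 + 4 = 4
Backward pass: LF(M) = deadline = 33; LS(M) = 33 - 5 = 28
LF(A1) = LS(M) - sum(successors on chain A) = 28 - 9 = 19
LS = LF - duration = 19 - 4 = 15
Total float = LS - ES = 15 - 0 = 15

15


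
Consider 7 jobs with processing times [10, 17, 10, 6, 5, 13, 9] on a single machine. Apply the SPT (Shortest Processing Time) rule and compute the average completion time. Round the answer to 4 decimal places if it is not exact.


Sort jobs by processing time (SPT order): [5, 6, 9, 10, 10, 13, 17]
Compute completion times sequentially:
  Job 1: processing = 5, completes at 5
  Job 2: processing = 6, completes at 11
  Job 3: processing = 9, completes at 20
  Job 4: processing = 10, completes at 30
  Job 5: processing = 10, completes at 40
  Job 6: processing = 13, completes at 53
  Job 7: processing = 17, completes at 70
Sum of completion times = 229
Average completion time = 229/7 = 32.7143

32.7143


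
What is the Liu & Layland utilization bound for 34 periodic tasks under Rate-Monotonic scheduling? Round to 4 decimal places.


Compute 2^(1/34) = 1.0205959096
Subtract 1: 1.0205959096 - 1 = 0.0205959096
Multiply by n: 34 * 0.0205959096 = 0.7002609264
Round to 4 dp: 0.7003

0.7003


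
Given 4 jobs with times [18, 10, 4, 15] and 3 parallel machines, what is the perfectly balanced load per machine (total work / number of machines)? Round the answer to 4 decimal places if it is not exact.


Total processing time = 18 + 10 + 4 + 15 = 47
Number of machines = 3
Ideal balanced load = 47 / 3 = 15.6667

15.6667


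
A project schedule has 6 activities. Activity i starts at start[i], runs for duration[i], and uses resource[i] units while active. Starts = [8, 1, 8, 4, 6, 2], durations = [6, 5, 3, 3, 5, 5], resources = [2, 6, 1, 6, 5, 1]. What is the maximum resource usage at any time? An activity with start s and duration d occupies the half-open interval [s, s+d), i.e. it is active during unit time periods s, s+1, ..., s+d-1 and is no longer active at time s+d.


Each activity i is active on [start_i, start_i + duration_i).
Compute total resource usage per time slot:
  t=0: active resources = [], total = 0
  t=1: active resources = [6], total = 6
  t=2: active resources = [6, 1], total = 7
  t=3: active resources = [6, 1], total = 7
  t=4: active resources = [6, 6, 1], total = 13
  t=5: active resources = [6, 6, 1], total = 13
  t=6: active resources = [6, 5, 1], total = 12
  t=7: active resources = [5], total = 5
  t=8: active resources = [2, 1, 5], total = 8
  t=9: active resources = [2, 1, 5], total = 8
  t=10: active resources = [2, 1, 5], total = 8
  t=11: active resources = [2], total = 2
  t=12: active resources = [2], total = 2
  t=13: active resources = [2], total = 2
Peak resource demand = 13

13


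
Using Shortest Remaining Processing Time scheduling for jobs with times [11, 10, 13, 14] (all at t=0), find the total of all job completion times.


Since all jobs arrive at t=0, SRPT equals SPT ordering.
SPT order: [10, 11, 13, 14]
Completion times:
  Job 1: p=10, C=10
  Job 2: p=11, C=21
  Job 3: p=13, C=34
  Job 4: p=14, C=48
Total completion time = 10 + 21 + 34 + 48 = 113

113


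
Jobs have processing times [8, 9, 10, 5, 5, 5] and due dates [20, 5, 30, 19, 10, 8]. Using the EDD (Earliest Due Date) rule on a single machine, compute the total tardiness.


Sort by due date (EDD order): [(9, 5), (5, 8), (5, 10), (5, 19), (8, 20), (10, 30)]
Compute completion times and tardiness:
  Job 1: p=9, d=5, C=9, tardiness=max(0,9-5)=4
  Job 2: p=5, d=8, C=14, tardiness=max(0,14-8)=6
  Job 3: p=5, d=10, C=19, tardiness=max(0,19-10)=9
  Job 4: p=5, d=19, C=24, tardiness=max(0,24-19)=5
  Job 5: p=8, d=20, C=32, tardiness=max(0,32-20)=12
  Job 6: p=10, d=30, C=42, tardiness=max(0,42-30)=12
Total tardiness = 48

48


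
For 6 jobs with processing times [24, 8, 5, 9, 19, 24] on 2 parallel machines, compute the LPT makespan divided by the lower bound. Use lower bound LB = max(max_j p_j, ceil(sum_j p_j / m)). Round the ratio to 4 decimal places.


LPT order: [24, 24, 19, 9, 8, 5]
Machine loads after assignment: [43, 46]
LPT makespan = 46
Lower bound = max(max_job, ceil(total/2)) = max(24, 45) = 45
Ratio = 46 / 45 = 1.0222

1.0222


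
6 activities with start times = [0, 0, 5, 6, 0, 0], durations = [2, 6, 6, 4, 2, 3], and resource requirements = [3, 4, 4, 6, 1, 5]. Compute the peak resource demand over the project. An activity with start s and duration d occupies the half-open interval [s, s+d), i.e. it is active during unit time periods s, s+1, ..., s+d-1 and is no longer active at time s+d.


Each activity i is active on [start_i, start_i + duration_i).
Compute total resource usage per time slot:
  t=0: active resources = [3, 4, 1, 5], total = 13
  t=1: active resources = [3, 4, 1, 5], total = 13
  t=2: active resources = [4, 5], total = 9
  t=3: active resources = [4], total = 4
  t=4: active resources = [4], total = 4
  t=5: active resources = [4, 4], total = 8
  t=6: active resources = [4, 6], total = 10
  t=7: active resources = [4, 6], total = 10
  t=8: active resources = [4, 6], total = 10
  t=9: active resources = [4, 6], total = 10
  t=10: active resources = [4], total = 4
Peak resource demand = 13

13


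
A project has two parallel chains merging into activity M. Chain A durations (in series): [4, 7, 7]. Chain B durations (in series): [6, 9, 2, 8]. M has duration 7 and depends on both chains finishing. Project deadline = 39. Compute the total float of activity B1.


Forward pass: ES(B1) = sum of predecessors on chain B = 0
EF = ES + duration = 0 + 6 = 6
Backward pass: LF(M) = deadline = 39; LS(M) = 39 - 7 = 32
LF(B1) = LS(M) - sum(successors on chain B) = 32 - 19 = 13
LS = LF - duration = 13 - 6 = 7
Total float = LS - ES = 7 - 0 = 7

7


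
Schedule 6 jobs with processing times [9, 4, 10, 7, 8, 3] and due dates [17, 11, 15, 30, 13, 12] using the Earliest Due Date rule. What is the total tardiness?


Sort by due date (EDD order): [(4, 11), (3, 12), (8, 13), (10, 15), (9, 17), (7, 30)]
Compute completion times and tardiness:
  Job 1: p=4, d=11, C=4, tardiness=max(0,4-11)=0
  Job 2: p=3, d=12, C=7, tardiness=max(0,7-12)=0
  Job 3: p=8, d=13, C=15, tardiness=max(0,15-13)=2
  Job 4: p=10, d=15, C=25, tardiness=max(0,25-15)=10
  Job 5: p=9, d=17, C=34, tardiness=max(0,34-17)=17
  Job 6: p=7, d=30, C=41, tardiness=max(0,41-30)=11
Total tardiness = 40

40


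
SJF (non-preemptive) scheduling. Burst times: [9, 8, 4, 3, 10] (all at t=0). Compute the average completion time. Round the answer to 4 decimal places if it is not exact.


SJF order (ascending): [3, 4, 8, 9, 10]
Completion times:
  Job 1: burst=3, C=3
  Job 2: burst=4, C=7
  Job 3: burst=8, C=15
  Job 4: burst=9, C=24
  Job 5: burst=10, C=34
Average completion = 83/5 = 16.6

16.6


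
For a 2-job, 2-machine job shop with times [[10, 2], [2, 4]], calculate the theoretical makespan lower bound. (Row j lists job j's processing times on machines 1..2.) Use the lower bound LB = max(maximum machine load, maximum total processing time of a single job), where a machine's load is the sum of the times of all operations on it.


Machine loads:
  Machine 1: 10 + 2 = 12
  Machine 2: 2 + 4 = 6
Max machine load = 12
Job totals:
  Job 1: 12
  Job 2: 6
Max job total = 12
Lower bound = max(12, 12) = 12

12


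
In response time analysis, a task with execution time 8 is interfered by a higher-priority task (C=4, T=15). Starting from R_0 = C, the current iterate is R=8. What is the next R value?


R_next = C + ceil(R_prev / T_hp) * C_hp
ceil(8 / 15) = ceil(0.5333) = 1
Interference = 1 * 4 = 4
R_next = 8 + 4 = 12

12


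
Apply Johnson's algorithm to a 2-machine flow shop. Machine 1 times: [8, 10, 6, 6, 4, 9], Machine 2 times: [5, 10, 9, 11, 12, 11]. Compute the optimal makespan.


Apply Johnson's rule:
  Group 1 (a <= b): [(5, 4, 12), (3, 6, 9), (4, 6, 11), (6, 9, 11), (2, 10, 10)]
  Group 2 (a > b): [(1, 8, 5)]
Optimal job order: [5, 3, 4, 6, 2, 1]
Schedule:
  Job 5: M1 done at 4, M2 done at 16
  Job 3: M1 done at 10, M2 done at 25
  Job 4: M1 done at 16, M2 done at 36
  Job 6: M1 done at 25, M2 done at 47
  Job 2: M1 done at 35, M2 done at 57
  Job 1: M1 done at 43, M2 done at 62
Makespan = 62

62


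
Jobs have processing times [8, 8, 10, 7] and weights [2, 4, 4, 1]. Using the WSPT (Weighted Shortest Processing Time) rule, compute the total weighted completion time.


Compute p/w ratios and sort ascending (WSPT): [(8, 4), (10, 4), (8, 2), (7, 1)]
Compute weighted completion times:
  Job (p=8,w=4): C=8, w*C=4*8=32
  Job (p=10,w=4): C=18, w*C=4*18=72
  Job (p=8,w=2): C=26, w*C=2*26=52
  Job (p=7,w=1): C=33, w*C=1*33=33
Total weighted completion time = 189

189


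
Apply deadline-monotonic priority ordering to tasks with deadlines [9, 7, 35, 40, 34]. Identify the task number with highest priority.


Sort tasks by relative deadline (ascending):
  Task 2: deadline = 7
  Task 1: deadline = 9
  Task 5: deadline = 34
  Task 3: deadline = 35
  Task 4: deadline = 40
Priority order (highest first): [2, 1, 5, 3, 4]
Highest priority task = 2

2


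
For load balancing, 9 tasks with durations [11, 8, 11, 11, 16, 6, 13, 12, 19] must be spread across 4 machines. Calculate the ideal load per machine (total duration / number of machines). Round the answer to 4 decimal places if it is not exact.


Total processing time = 11 + 8 + 11 + 11 + 16 + 6 + 13 + 12 + 19 = 107
Number of machines = 4
Ideal balanced load = 107 / 4 = 26.75

26.75


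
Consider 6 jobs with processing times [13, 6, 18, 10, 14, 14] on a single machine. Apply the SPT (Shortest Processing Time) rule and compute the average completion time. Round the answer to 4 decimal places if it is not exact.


Sort jobs by processing time (SPT order): [6, 10, 13, 14, 14, 18]
Compute completion times sequentially:
  Job 1: processing = 6, completes at 6
  Job 2: processing = 10, completes at 16
  Job 3: processing = 13, completes at 29
  Job 4: processing = 14, completes at 43
  Job 5: processing = 14, completes at 57
  Job 6: processing = 18, completes at 75
Sum of completion times = 226
Average completion time = 226/6 = 37.6667

37.6667


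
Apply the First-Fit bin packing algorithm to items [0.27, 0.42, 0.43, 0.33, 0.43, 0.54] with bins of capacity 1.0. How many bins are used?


Place items sequentially using First-Fit:
  Item 0.27 -> new Bin 1
  Item 0.42 -> Bin 1 (now 0.69)
  Item 0.43 -> new Bin 2
  Item 0.33 -> Bin 2 (now 0.76)
  Item 0.43 -> new Bin 3
  Item 0.54 -> Bin 3 (now 0.97)
Total bins used = 3

3


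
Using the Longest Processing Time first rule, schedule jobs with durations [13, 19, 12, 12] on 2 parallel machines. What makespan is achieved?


Sort jobs in decreasing order (LPT): [19, 13, 12, 12]
Assign each job to the least loaded machine:
  Machine 1: jobs [19, 12], load = 31
  Machine 2: jobs [13, 12], load = 25
Makespan = max load = 31

31


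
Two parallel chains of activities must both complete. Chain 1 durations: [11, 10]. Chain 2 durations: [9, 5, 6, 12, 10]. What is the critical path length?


Path A total = 11 + 10 = 21
Path B total = 9 + 5 + 6 + 12 + 10 = 42
Critical path = longest path = max(21, 42) = 42

42


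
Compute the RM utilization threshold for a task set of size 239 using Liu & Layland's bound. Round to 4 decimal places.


Compute 2^(1/239) = 1.0029044070
Subtract 1: 1.0029044070 - 1 = 0.0029044070
Multiply by n: 239 * 0.0029044070 = 0.6941532730
Round to 4 dp: 0.6942

0.6942


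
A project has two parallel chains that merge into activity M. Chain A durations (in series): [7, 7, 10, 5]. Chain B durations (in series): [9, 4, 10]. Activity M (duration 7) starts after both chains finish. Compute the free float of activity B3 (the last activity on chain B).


ES(B3) = sum of predecessors on chain B = 13
EF(B3) = ES + duration = 13 + 10 = 23
Successor of B3 is M. ES(M) = max(sum(A), sum(B)) = max(29, 23) = 29
Free float = ES(successor) - EF(current) = 29 - 23 = 6

6


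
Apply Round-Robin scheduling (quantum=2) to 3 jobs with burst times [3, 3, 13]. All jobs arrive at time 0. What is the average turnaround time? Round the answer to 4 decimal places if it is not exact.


Time quantum = 2
Execution trace:
  J1 runs 2 units, time = 2
  J2 runs 2 units, time = 4
  J3 runs 2 units, time = 6
  J1 runs 1 units, time = 7
  J2 runs 1 units, time = 8
  J3 runs 2 units, time = 10
  J3 runs 2 units, time = 12
  J3 runs 2 units, time = 14
  J3 runs 2 units, time = 16
  J3 runs 2 units, time = 18
  J3 runs 1 units, time = 19
Finish times: [7, 8, 19]
Average turnaround = 34/3 = 11.3333

11.3333


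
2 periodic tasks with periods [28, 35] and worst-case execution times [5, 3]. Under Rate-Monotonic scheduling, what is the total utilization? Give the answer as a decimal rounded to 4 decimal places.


Compute individual utilizations (exact fractions):
  Task 1: C/T = 5/28 (approx. 0.1786)
  Task 2: C/T = 3/35 (approx. 0.0857)
Total utilization U = 5/28 + 3/35 = 37/140
Rounded to 4 decimal places: U = 0.2643
RM (Liu & Layland) bound for 2 tasks = 0.828427; compare with U = 37/140 (approx. 0.264286)
U <= bound, so schedulable by RM sufficient condition.

0.2643


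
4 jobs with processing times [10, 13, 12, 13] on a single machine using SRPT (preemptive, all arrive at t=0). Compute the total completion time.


Since all jobs arrive at t=0, SRPT equals SPT ordering.
SPT order: [10, 12, 13, 13]
Completion times:
  Job 1: p=10, C=10
  Job 2: p=12, C=22
  Job 3: p=13, C=35
  Job 4: p=13, C=48
Total completion time = 10 + 22 + 35 + 48 = 115

115


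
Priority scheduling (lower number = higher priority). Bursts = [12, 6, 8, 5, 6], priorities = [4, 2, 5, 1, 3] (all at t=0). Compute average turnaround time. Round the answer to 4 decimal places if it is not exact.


Sort by priority (ascending = highest first):
Order: [(1, 5), (2, 6), (3, 6), (4, 12), (5, 8)]
Completion times:
  Priority 1, burst=5, C=5
  Priority 2, burst=6, C=11
  Priority 3, burst=6, C=17
  Priority 4, burst=12, C=29
  Priority 5, burst=8, C=37
Average turnaround = 99/5 = 19.8

19.8


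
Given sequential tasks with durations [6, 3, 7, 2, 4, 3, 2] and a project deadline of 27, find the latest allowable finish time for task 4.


LF(activity 4) = deadline - sum of successor durations
Successors: activities 5 through 7 with durations [4, 3, 2]
Sum of successor durations = 9
LF = 27 - 9 = 18

18


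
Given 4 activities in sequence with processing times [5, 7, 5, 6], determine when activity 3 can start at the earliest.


Activity 3 starts after activities 1 through 2 complete.
Predecessor durations: [5, 7]
ES = 5 + 7 = 12

12


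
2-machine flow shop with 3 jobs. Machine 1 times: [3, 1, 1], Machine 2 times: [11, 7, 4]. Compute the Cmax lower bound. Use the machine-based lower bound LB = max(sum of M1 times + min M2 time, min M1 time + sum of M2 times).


LB1 = sum(M1 times) + min(M2 times) = 5 + 4 = 9
LB2 = min(M1 times) + sum(M2 times) = 1 + 22 = 23
Lower bound = max(LB1, LB2) = max(9, 23) = 23

23


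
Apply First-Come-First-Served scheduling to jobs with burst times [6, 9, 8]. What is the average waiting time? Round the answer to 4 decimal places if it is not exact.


FCFS order (as given): [6, 9, 8]
Waiting times:
  Job 1: wait = 0
  Job 2: wait = 6
  Job 3: wait = 15
Sum of waiting times = 21
Average waiting time = 21/3 = 7.0

7.0


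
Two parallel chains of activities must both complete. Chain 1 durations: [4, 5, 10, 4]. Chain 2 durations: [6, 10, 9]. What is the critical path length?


Path A total = 4 + 5 + 10 + 4 = 23
Path B total = 6 + 10 + 9 = 25
Critical path = longest path = max(23, 25) = 25

25


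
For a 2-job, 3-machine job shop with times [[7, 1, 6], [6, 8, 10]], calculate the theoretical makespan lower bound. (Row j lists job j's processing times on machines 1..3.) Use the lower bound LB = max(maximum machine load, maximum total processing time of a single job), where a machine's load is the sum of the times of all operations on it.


Machine loads:
  Machine 1: 7 + 6 = 13
  Machine 2: 1 + 8 = 9
  Machine 3: 6 + 10 = 16
Max machine load = 16
Job totals:
  Job 1: 14
  Job 2: 24
Max job total = 24
Lower bound = max(16, 24) = 24

24


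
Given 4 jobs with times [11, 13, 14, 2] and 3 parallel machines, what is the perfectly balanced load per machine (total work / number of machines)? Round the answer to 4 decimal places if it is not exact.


Total processing time = 11 + 13 + 14 + 2 = 40
Number of machines = 3
Ideal balanced load = 40 / 3 = 13.3333

13.3333


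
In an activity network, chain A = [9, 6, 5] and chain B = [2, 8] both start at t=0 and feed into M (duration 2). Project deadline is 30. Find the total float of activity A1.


Forward pass: ES(A1) = sum of predecessors on chain A = 0
EF = ES + duration = 0 + 9 = 9
Backward pass: LF(M) = deadline = 30; LS(M) = 30 - 2 = 28
LF(A1) = LS(M) - sum(successors on chain A) = 28 - 11 = 17
LS = LF - duration = 17 - 9 = 8
Total float = LS - ES = 8 - 0 = 8

8


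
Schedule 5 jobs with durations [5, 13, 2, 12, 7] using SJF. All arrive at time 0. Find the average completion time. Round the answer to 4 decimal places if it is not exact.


SJF order (ascending): [2, 5, 7, 12, 13]
Completion times:
  Job 1: burst=2, C=2
  Job 2: burst=5, C=7
  Job 3: burst=7, C=14
  Job 4: burst=12, C=26
  Job 5: burst=13, C=39
Average completion = 88/5 = 17.6

17.6


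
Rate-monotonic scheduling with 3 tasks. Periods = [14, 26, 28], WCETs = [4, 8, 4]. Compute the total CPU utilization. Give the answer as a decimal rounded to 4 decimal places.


Compute individual utilizations (exact fractions):
  Task 1: C/T = 4/14 = 2/7 (approx. 0.2857)
  Task 2: C/T = 8/26 = 4/13 (approx. 0.3077)
  Task 3: C/T = 4/28 = 1/7 (approx. 0.1429)
Total utilization U = 2/7 + 4/13 + 1/7 = 67/91
Rounded to 4 decimal places: U = 0.7363
RM (Liu & Layland) bound for 3 tasks = 0.779763; compare with U = 67/91 (approx. 0.736264)
U <= bound, so schedulable by RM sufficient condition.

0.7363


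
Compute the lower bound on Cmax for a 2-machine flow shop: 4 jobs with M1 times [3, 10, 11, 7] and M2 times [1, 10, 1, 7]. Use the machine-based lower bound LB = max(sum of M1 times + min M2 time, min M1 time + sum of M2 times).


LB1 = sum(M1 times) + min(M2 times) = 31 + 1 = 32
LB2 = min(M1 times) + sum(M2 times) = 3 + 19 = 22
Lower bound = max(LB1, LB2) = max(32, 22) = 32

32


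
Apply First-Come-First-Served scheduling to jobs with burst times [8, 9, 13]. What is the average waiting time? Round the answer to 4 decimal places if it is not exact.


FCFS order (as given): [8, 9, 13]
Waiting times:
  Job 1: wait = 0
  Job 2: wait = 8
  Job 3: wait = 17
Sum of waiting times = 25
Average waiting time = 25/3 = 8.3333

8.3333


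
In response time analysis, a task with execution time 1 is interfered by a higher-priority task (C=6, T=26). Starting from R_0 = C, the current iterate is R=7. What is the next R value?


R_next = C + ceil(R_prev / T_hp) * C_hp
ceil(7 / 26) = ceil(0.2692) = 1
Interference = 1 * 6 = 6
R_next = 1 + 6 = 7
R_next = R_prev, so the iteration has converged (response time = 7).

7


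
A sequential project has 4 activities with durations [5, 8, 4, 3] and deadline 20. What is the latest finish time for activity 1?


LF(activity 1) = deadline - sum of successor durations
Successors: activities 2 through 4 with durations [8, 4, 3]
Sum of successor durations = 15
LF = 20 - 15 = 5

5


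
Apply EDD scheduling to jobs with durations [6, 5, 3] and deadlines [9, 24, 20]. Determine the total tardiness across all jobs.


Sort by due date (EDD order): [(6, 9), (3, 20), (5, 24)]
Compute completion times and tardiness:
  Job 1: p=6, d=9, C=6, tardiness=max(0,6-9)=0
  Job 2: p=3, d=20, C=9, tardiness=max(0,9-20)=0
  Job 3: p=5, d=24, C=14, tardiness=max(0,14-24)=0
Total tardiness = 0

0


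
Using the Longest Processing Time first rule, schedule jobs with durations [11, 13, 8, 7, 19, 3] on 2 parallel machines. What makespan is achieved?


Sort jobs in decreasing order (LPT): [19, 13, 11, 8, 7, 3]
Assign each job to the least loaded machine:
  Machine 1: jobs [19, 8, 3], load = 30
  Machine 2: jobs [13, 11, 7], load = 31
Makespan = max load = 31

31


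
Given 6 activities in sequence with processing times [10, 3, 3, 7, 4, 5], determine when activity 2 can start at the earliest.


Activity 2 starts after activities 1 through 1 complete.
Predecessor durations: [10]
ES = 10 = 10

10


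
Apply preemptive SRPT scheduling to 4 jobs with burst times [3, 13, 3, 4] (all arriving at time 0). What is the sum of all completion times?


Since all jobs arrive at t=0, SRPT equals SPT ordering.
SPT order: [3, 3, 4, 13]
Completion times:
  Job 1: p=3, C=3
  Job 2: p=3, C=6
  Job 3: p=4, C=10
  Job 4: p=13, C=23
Total completion time = 3 + 6 + 10 + 23 = 42

42


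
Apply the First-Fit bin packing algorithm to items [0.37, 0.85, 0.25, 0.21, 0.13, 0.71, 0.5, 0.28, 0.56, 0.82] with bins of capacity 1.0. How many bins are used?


Place items sequentially using First-Fit:
  Item 0.37 -> new Bin 1
  Item 0.85 -> new Bin 2
  Item 0.25 -> Bin 1 (now 0.62)
  Item 0.21 -> Bin 1 (now 0.83)
  Item 0.13 -> Bin 1 (now 0.96)
  Item 0.71 -> new Bin 3
  Item 0.5 -> new Bin 4
  Item 0.28 -> Bin 3 (now 0.99)
  Item 0.56 -> new Bin 5
  Item 0.82 -> new Bin 6
Total bins used = 6

6


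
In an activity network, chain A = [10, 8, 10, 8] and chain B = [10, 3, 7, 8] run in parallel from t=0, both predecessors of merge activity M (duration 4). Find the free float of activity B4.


ES(B4) = sum of predecessors on chain B = 20
EF(B4) = ES + duration = 20 + 8 = 28
Successor of B4 is M. ES(M) = max(sum(A), sum(B)) = max(36, 28) = 36
Free float = ES(successor) - EF(current) = 36 - 28 = 8

8


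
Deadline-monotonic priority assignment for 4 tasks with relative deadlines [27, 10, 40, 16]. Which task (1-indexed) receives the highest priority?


Sort tasks by relative deadline (ascending):
  Task 2: deadline = 10
  Task 4: deadline = 16
  Task 1: deadline = 27
  Task 3: deadline = 40
Priority order (highest first): [2, 4, 1, 3]
Highest priority task = 2

2


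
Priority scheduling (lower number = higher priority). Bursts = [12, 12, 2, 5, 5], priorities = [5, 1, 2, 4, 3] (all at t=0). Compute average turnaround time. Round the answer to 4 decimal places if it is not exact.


Sort by priority (ascending = highest first):
Order: [(1, 12), (2, 2), (3, 5), (4, 5), (5, 12)]
Completion times:
  Priority 1, burst=12, C=12
  Priority 2, burst=2, C=14
  Priority 3, burst=5, C=19
  Priority 4, burst=5, C=24
  Priority 5, burst=12, C=36
Average turnaround = 105/5 = 21.0

21.0


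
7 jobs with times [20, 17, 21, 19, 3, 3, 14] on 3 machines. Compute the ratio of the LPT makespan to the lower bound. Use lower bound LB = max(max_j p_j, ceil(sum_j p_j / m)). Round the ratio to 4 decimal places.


LPT order: [21, 20, 19, 17, 14, 3, 3]
Machine loads after assignment: [27, 34, 36]
LPT makespan = 36
Lower bound = max(max_job, ceil(total/3)) = max(21, 33) = 33
Ratio = 36 / 33 = 1.0909

1.0909


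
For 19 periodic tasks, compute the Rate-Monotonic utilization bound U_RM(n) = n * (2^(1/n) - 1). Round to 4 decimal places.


Compute 2^(1/19) = 1.0371550444
Subtract 1: 1.0371550444 - 1 = 0.0371550444
Multiply by n: 19 * 0.0371550444 = 0.7059458436
Round to 4 dp: 0.7059

0.7059


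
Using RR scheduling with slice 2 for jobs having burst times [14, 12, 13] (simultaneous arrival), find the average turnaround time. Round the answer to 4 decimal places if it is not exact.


Time quantum = 2
Execution trace:
  J1 runs 2 units, time = 2
  J2 runs 2 units, time = 4
  J3 runs 2 units, time = 6
  J1 runs 2 units, time = 8
  J2 runs 2 units, time = 10
  J3 runs 2 units, time = 12
  J1 runs 2 units, time = 14
  J2 runs 2 units, time = 16
  J3 runs 2 units, time = 18
  J1 runs 2 units, time = 20
  J2 runs 2 units, time = 22
  J3 runs 2 units, time = 24
  J1 runs 2 units, time = 26
  J2 runs 2 units, time = 28
  J3 runs 2 units, time = 30
  J1 runs 2 units, time = 32
  J2 runs 2 units, time = 34
  J3 runs 2 units, time = 36
  J1 runs 2 units, time = 38
  J3 runs 1 units, time = 39
Finish times: [38, 34, 39]
Average turnaround = 111/3 = 37.0

37.0


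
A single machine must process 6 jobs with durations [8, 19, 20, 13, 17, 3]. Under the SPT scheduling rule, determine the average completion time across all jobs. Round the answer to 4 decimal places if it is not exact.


Sort jobs by processing time (SPT order): [3, 8, 13, 17, 19, 20]
Compute completion times sequentially:
  Job 1: processing = 3, completes at 3
  Job 2: processing = 8, completes at 11
  Job 3: processing = 13, completes at 24
  Job 4: processing = 17, completes at 41
  Job 5: processing = 19, completes at 60
  Job 6: processing = 20, completes at 80
Sum of completion times = 219
Average completion time = 219/6 = 36.5

36.5


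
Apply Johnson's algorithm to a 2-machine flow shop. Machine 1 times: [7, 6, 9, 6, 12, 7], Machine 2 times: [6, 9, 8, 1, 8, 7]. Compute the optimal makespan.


Apply Johnson's rule:
  Group 1 (a <= b): [(2, 6, 9), (6, 7, 7)]
  Group 2 (a > b): [(3, 9, 8), (5, 12, 8), (1, 7, 6), (4, 6, 1)]
Optimal job order: [2, 6, 3, 5, 1, 4]
Schedule:
  Job 2: M1 done at 6, M2 done at 15
  Job 6: M1 done at 13, M2 done at 22
  Job 3: M1 done at 22, M2 done at 30
  Job 5: M1 done at 34, M2 done at 42
  Job 1: M1 done at 41, M2 done at 48
  Job 4: M1 done at 47, M2 done at 49
Makespan = 49

49


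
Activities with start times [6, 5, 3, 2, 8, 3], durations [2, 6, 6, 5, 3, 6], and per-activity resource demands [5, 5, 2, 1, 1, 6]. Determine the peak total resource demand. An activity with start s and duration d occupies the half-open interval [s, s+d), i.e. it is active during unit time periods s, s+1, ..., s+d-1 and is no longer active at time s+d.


Each activity i is active on [start_i, start_i + duration_i).
Compute total resource usage per time slot:
  t=0: active resources = [], total = 0
  t=1: active resources = [], total = 0
  t=2: active resources = [1], total = 1
  t=3: active resources = [2, 1, 6], total = 9
  t=4: active resources = [2, 1, 6], total = 9
  t=5: active resources = [5, 2, 1, 6], total = 14
  t=6: active resources = [5, 5, 2, 1, 6], total = 19
  t=7: active resources = [5, 5, 2, 6], total = 18
  t=8: active resources = [5, 2, 1, 6], total = 14
  t=9: active resources = [5, 1], total = 6
  t=10: active resources = [5, 1], total = 6
Peak resource demand = 19

19


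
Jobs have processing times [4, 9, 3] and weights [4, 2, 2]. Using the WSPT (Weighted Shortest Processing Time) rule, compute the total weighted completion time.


Compute p/w ratios and sort ascending (WSPT): [(4, 4), (3, 2), (9, 2)]
Compute weighted completion times:
  Job (p=4,w=4): C=4, w*C=4*4=16
  Job (p=3,w=2): C=7, w*C=2*7=14
  Job (p=9,w=2): C=16, w*C=2*16=32
Total weighted completion time = 62

62


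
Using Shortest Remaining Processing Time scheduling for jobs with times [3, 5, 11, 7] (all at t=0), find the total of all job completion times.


Since all jobs arrive at t=0, SRPT equals SPT ordering.
SPT order: [3, 5, 7, 11]
Completion times:
  Job 1: p=3, C=3
  Job 2: p=5, C=8
  Job 3: p=7, C=15
  Job 4: p=11, C=26
Total completion time = 3 + 8 + 15 + 26 = 52

52


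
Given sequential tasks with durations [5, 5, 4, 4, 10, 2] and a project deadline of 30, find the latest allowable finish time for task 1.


LF(activity 1) = deadline - sum of successor durations
Successors: activities 2 through 6 with durations [5, 4, 4, 10, 2]
Sum of successor durations = 25
LF = 30 - 25 = 5

5


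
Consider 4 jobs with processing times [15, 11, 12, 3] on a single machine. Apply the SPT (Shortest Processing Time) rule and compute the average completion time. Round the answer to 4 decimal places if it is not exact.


Sort jobs by processing time (SPT order): [3, 11, 12, 15]
Compute completion times sequentially:
  Job 1: processing = 3, completes at 3
  Job 2: processing = 11, completes at 14
  Job 3: processing = 12, completes at 26
  Job 4: processing = 15, completes at 41
Sum of completion times = 84
Average completion time = 84/4 = 21.0

21.0
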